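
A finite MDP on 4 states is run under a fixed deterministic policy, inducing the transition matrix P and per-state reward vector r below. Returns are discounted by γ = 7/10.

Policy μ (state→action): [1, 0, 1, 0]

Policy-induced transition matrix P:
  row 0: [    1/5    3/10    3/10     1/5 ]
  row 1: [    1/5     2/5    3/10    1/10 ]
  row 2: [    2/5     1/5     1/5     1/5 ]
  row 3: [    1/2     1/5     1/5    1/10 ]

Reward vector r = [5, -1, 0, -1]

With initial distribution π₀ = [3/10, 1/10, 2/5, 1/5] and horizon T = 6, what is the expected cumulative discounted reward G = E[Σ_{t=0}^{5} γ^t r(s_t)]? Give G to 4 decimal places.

t=0: π = [0.3000, 0.1000, 0.4000, 0.2000], E[r] = 1.2000, γ^t·E[r] = 1.200000, running G = 1.200000
t=1: π = [0.3400, 0.2500, 0.2400, 0.1700], E[r] = 1.2800, γ^t·E[r] = 0.896000, running G = 2.096000
t=2: π = [0.2990, 0.2840, 0.2590, 0.1580], E[r] = 1.0530, γ^t·E[r] = 0.515970, running G = 2.611970
t=3: π = [0.2992, 0.2867, 0.2583, 0.1558], E[r] = 1.0535, γ^t·E[r] = 0.361351, running G = 2.973321
t=4: π = [0.2984, 0.2873, 0.2586, 0.1558], E[r] = 1.0490, γ^t·E[r] = 0.251862, running G = 3.225183
t=5: π = [0.2984, 0.2873, 0.2586, 0.1557], E[r] = 1.0492, γ^t·E[r] = 0.176343, running G = 3.401526

G = 3.4015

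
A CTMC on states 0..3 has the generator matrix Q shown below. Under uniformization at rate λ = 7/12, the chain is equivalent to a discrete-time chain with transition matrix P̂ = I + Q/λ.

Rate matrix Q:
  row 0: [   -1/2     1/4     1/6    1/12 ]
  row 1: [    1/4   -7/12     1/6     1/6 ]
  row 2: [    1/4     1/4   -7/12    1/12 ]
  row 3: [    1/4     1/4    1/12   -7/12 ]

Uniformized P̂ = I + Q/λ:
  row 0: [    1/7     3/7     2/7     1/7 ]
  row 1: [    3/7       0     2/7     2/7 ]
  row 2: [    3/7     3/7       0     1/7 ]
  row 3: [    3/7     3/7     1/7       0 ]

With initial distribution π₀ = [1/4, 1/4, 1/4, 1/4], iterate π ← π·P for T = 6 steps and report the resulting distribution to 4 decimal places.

t=0: π = [0.2500, 0.2500, 0.2500, 0.2500]
t=1: π = [0.3571, 0.3214, 0.1786, 0.1429]
t=2: π = [0.3265, 0.2908, 0.2143, 0.1684]
t=3: π = [0.3353, 0.3039, 0.2004, 0.1603]
t=4: π = [0.3328, 0.2983, 0.2055, 0.1634]
t=5: π = [0.3335, 0.3007, 0.2037, 0.1621]
t=6: π = [0.3333, 0.2997, 0.2044, 0.1627]

π = [0.3333, 0.2997, 0.2044, 0.1627]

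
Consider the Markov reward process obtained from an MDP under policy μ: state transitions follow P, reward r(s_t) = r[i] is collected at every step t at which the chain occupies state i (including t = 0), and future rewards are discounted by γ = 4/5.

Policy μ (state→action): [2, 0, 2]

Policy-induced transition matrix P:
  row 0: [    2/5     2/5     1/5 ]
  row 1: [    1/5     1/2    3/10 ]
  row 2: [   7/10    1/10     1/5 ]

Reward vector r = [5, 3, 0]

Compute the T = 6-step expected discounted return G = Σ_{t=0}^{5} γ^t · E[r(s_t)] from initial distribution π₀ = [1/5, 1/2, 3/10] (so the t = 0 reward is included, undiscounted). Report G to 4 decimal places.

G = 10.7634

t=0: π = [0.2000, 0.5000, 0.3000], E[r] = 2.5000, γ^t·E[r] = 2.500000, running G = 2.500000
t=1: π = [0.3900, 0.3600, 0.2500], E[r] = 3.0300, γ^t·E[r] = 2.424000, running G = 4.924000
t=2: π = [0.4030, 0.3610, 0.2360], E[r] = 3.0980, γ^t·E[r] = 1.982720, running G = 6.906720
t=3: π = [0.3986, 0.3653, 0.2361], E[r] = 3.0889, γ^t·E[r] = 1.581517, running G = 8.488237
t=4: π = [0.3978, 0.3657, 0.2365], E[r] = 3.0860, γ^t·E[r] = 1.264005, running G = 9.752242
t=5: π = [0.3978, 0.3656, 0.2366], E[r] = 3.0859, γ^t·E[r] = 1.011197, running G = 10.763439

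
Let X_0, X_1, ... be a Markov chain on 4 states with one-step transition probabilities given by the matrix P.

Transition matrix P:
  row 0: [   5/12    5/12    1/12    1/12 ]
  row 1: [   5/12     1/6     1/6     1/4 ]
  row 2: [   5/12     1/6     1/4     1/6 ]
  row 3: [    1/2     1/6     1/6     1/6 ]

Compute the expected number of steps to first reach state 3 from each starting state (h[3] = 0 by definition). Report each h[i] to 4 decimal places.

h = [6.8764, 5.9326, 6.4719, 0.0000]

First-step conditioning: h[3] = 0; for i ≠ 3, h[i] = 1 + Σ_k P[i][k]·h[k].
  h[0] = 1 + 5/12·h[0] + 5/12·h[1] + 1/12·h[2]
  h[1] = 1 + 5/12·h[0] + 1/6·h[1] + 1/6·h[2]
  h[2] = 1 + 5/12·h[0] + 1/6·h[1] + 1/4·h[2]
Solving the 3×3 linear system over states ≠ 3 gives exactly h = [612/89, 528/89, 576/89, 0] (h[3] = 0 is the target).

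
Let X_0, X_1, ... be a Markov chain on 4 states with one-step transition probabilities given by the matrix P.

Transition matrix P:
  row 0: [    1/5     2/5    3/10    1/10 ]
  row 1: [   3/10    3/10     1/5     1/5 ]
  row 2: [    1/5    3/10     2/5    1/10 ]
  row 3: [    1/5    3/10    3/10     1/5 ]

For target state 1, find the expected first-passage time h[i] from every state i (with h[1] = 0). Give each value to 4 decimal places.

h = [2.8125, 0.0000, 3.1250, 3.1250]

First-step conditioning: h[1] = 0; for i ≠ 1, h[i] = 1 + Σ_k P[i][k]·h[k].
  h[0] = 1 + 1/5·h[0] + 3/10·h[2] + 1/10·h[3]
  h[2] = 1 + 1/5·h[0] + 2/5·h[2] + 1/10·h[3]
  h[3] = 1 + 1/5·h[0] + 3/10·h[2] + 1/5·h[3]
Solving the 3×3 linear system over states ≠ 1 gives exactly h = [45/16, 0, 25/8, 25/8] (h[1] = 0 is the target).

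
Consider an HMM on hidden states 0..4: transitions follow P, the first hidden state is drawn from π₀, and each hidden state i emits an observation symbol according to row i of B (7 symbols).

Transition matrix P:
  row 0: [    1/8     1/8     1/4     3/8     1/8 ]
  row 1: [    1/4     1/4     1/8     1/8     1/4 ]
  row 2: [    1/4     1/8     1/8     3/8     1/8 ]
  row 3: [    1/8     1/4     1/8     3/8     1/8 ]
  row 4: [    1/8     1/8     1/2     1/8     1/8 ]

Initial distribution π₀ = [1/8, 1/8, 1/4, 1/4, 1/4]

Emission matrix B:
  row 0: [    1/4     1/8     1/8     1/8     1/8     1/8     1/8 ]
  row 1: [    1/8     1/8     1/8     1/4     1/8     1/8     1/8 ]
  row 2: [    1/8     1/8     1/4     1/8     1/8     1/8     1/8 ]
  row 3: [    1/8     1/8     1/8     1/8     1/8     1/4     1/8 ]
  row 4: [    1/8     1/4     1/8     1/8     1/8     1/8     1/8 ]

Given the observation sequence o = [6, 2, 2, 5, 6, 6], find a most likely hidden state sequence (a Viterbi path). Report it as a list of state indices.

path = [4, 2, 3, 3, 3, 3]

t=0: δ = [1.562e-02, 1.562e-02, 3.125e-02, 3.125e-02, 3.125e-02]  (obs o_0=6)
t=1: δ = [9.766e-04, 9.766e-04, 3.906e-03, 1.465e-03, 4.883e-04]  ψ = [2, 3, 4, 2, 1]  (obs o_1=2)
t=2: δ = [1.221e-04, 6.104e-05, 1.221e-04, 1.831e-04, 6.104e-05]  ψ = [2, 2, 2, 2, 2]  (obs o_2=2)
t=3: δ = [3.815e-06, 5.722e-06, 3.815e-06, 1.717e-05, 2.861e-06]  ψ = [2, 3, 0, 3, 3]  (obs o_3=5)
t=4: δ = [2.682e-07, 5.364e-07, 2.682e-07, 8.047e-07, 2.682e-07]  ψ = [3, 3, 3, 3, 3]  (obs o_4=6)
t=5: δ = [1.676e-08, 2.515e-08, 1.676e-08, 3.772e-08, 1.676e-08]  ψ = [1, 3, 4, 3, 1]  (obs o_5=6)
backtrack: best end state = 3; path = [4, 2, 3, 3, 3, 3]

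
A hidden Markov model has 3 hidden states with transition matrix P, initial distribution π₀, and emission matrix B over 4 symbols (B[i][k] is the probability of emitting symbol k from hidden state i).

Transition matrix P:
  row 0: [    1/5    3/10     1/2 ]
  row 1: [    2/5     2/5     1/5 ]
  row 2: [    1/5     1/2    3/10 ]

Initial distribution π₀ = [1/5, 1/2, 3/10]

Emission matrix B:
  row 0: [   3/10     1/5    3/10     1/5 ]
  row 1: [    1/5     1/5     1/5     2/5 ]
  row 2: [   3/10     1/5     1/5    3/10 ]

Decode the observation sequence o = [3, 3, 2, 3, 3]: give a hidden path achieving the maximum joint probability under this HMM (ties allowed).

path = [1, 1, 0, 2, 1]

t=0: δ = [4.000e-02, 2.000e-01, 9.000e-02]  (obs o_0=3)
t=1: δ = [1.600e-02, 3.200e-02, 1.200e-02]  ψ = [1, 1, 1]  (obs o_1=3)
t=2: δ = [3.840e-03, 2.560e-03, 1.600e-03]  ψ = [1, 1, 0]  (obs o_2=2)
t=3: δ = [2.048e-04, 4.608e-04, 5.760e-04]  ψ = [1, 0, 0]  (obs o_3=3)
t=4: δ = [3.686e-05, 1.152e-04, 5.184e-05]  ψ = [1, 2, 2]  (obs o_4=3)
backtrack: best end state = 1; path = [1, 1, 0, 2, 1]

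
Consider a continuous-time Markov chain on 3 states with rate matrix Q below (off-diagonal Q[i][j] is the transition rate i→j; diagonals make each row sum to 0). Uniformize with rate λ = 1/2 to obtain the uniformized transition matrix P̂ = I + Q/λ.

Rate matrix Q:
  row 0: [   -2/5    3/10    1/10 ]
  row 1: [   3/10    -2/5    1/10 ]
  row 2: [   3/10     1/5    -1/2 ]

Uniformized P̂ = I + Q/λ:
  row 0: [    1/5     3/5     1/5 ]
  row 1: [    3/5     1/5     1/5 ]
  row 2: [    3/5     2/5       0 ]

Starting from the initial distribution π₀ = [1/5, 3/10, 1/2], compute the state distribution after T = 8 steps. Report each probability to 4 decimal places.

π = [0.4284, 0.4049, 0.1667]

t=0: π = [0.2000, 0.3000, 0.5000]
t=1: π = [0.5200, 0.3800, 0.1000]
t=2: π = [0.3920, 0.4280, 0.1800]
t=3: π = [0.4432, 0.3928, 0.1640]
t=4: π = [0.4227, 0.4101, 0.1672]
t=5: π = [0.4309, 0.4025, 0.1666]
t=6: π = [0.4276, 0.4057, 0.1667]
t=7: π = [0.4289, 0.4044, 0.1667]
t=8: π = [0.4284, 0.4049, 0.1667]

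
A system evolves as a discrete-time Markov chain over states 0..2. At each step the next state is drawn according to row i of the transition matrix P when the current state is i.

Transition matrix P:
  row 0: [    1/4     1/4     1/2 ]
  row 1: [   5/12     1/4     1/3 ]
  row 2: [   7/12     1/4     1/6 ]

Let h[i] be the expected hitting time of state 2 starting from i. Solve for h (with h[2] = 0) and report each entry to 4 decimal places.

h = [2.1818, 2.5455, 0.0000]

First-step conditioning: h[2] = 0; for i ≠ 2, h[i] = 1 + Σ_k P[i][k]·h[k].
  h[0] = 1 + 1/4·h[0] + 1/4·h[1]
  h[1] = 1 + 5/12·h[0] + 1/4·h[1]
Solving the 2×2 linear system over states ≠ 2 gives exactly h = [24/11, 28/11, 0] (h[2] = 0 is the target).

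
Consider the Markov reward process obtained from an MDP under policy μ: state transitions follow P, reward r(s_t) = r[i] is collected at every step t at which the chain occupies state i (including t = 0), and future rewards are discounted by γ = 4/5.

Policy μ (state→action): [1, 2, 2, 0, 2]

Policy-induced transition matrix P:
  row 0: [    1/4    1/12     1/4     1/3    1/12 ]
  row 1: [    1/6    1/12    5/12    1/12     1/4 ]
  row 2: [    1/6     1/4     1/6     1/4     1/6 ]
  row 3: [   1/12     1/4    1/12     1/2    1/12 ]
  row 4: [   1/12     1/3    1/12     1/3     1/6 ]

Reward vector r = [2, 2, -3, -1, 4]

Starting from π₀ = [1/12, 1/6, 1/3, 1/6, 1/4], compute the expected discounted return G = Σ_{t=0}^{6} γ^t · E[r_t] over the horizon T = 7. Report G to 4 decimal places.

t=0: π = [0.0833, 0.1667, 0.3333, 0.1667, 0.2500], E[r] = 0.3333, γ^t·E[r] = 0.333333, running G = 0.333333
t=1: π = [0.1389, 0.2292, 0.1806, 0.2917, 0.1597], E[r] = 0.5417, γ^t·E[r] = 0.433333, running G = 0.766667
t=2: π = [0.1406, 0.2020, 0.1979, 0.3096, 0.1499], E[r] = 0.3814, γ^t·E[r] = 0.244074, running G = 1.010741
t=3: π = [0.1401, 0.2054, 0.1906, 0.3179, 0.1460], E[r] = 0.3852, γ^t·E[r] = 0.197210, running G = 1.207951
t=4: π = [0.1397, 0.2046, 0.1910, 0.3191, 0.1456], E[r] = 0.3788, γ^t·E[r] = 0.155156, running G = 1.363106
t=5: π = [0.1396, 0.2048, 0.1907, 0.3195, 0.1455], E[r] = 0.3790, γ^t·E[r] = 0.124184, running G = 1.487290
t=6: π = [0.1396, 0.2047, 0.1907, 0.3195, 0.1455], E[r] = 0.3788, γ^t·E[r] = 0.099290, running G = 1.586581

G = 1.5866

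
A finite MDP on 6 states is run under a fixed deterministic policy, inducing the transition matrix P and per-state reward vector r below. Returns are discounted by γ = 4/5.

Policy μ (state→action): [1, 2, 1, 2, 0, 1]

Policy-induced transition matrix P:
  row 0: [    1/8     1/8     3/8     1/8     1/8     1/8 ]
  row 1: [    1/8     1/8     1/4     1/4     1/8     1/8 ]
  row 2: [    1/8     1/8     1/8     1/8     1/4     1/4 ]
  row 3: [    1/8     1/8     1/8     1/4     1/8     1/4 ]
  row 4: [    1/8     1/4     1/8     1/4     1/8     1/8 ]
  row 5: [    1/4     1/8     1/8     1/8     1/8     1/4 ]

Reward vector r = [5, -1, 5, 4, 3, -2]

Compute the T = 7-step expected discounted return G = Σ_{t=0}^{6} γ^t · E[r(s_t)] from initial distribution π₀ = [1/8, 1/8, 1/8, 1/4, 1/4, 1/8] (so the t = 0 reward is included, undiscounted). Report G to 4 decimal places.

G = 9.3756

t=0: π = [0.1250, 0.1250, 0.1250, 0.2500, 0.2500, 0.1250], E[r] = 2.6250, γ^t·E[r] = 2.625000, running G = 2.625000
t=1: π = [0.1406, 0.1563, 0.1719, 0.2031, 0.1406, 0.1875], E[r] = 2.2656, γ^t·E[r] = 1.812500, running G = 4.437500
t=2: π = [0.1484, 0.1426, 0.1797, 0.1875, 0.1465, 0.1953], E[r] = 2.2969, γ^t·E[r] = 1.470000, running G = 5.907500
t=3: π = [0.1494, 0.1433, 0.1799, 0.1846, 0.1475, 0.1953], E[r] = 2.2935, γ^t·E[r] = 1.174250, running G = 7.081750
t=4: π = [0.1494, 0.1434, 0.1803, 0.1844, 0.1475, 0.1950], E[r] = 2.2952, γ^t·E[r] = 0.940100, running G = 8.021850
t=5: π = [0.1494, 0.1434, 0.1803, 0.1844, 0.1475, 0.1950], E[r] = 2.2952, γ^t·E[r] = 0.752089, running G = 8.773939
t=6: π = [0.1494, 0.1434, 0.1803, 0.1844, 0.1475, 0.1950], E[r] = 2.2952, γ^t·E[r] = 0.601661, running G = 9.375600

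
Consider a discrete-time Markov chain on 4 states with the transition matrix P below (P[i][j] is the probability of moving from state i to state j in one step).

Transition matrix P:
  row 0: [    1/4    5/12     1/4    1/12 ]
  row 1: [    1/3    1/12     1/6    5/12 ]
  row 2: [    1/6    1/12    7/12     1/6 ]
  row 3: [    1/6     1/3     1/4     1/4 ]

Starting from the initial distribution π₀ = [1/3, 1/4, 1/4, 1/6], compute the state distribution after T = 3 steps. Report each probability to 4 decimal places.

π = [0.2215, 0.2146, 0.3435, 0.2205]

t=0: π = [0.3333, 0.2500, 0.2500, 0.1667]
t=1: π = [0.2361, 0.2361, 0.3125, 0.2153]
t=2: π = [0.2257, 0.2159, 0.3345, 0.2240]
t=3: π = [0.2215, 0.2146, 0.3435, 0.2205]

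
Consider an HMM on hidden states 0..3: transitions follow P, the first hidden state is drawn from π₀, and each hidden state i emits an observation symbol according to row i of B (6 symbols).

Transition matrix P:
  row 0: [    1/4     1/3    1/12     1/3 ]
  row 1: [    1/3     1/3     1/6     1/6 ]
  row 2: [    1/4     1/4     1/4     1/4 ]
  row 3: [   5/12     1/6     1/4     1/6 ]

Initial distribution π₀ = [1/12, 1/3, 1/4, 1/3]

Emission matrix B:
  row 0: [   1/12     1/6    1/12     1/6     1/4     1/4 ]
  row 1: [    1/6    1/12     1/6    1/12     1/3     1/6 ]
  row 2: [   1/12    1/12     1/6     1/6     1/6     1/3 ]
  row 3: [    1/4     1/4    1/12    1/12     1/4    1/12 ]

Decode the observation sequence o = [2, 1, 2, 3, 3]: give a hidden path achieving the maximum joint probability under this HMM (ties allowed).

path = [1, 0, 1, 0, 0]

t=0: δ = [6.944e-03, 5.556e-02, 4.167e-02, 2.778e-02]  (obs o_0=2)
t=1: δ = [3.086e-03, 1.543e-03, 8.681e-04, 2.604e-03]  ψ = [1, 1, 2, 2]  (obs o_1=1)
t=2: δ = [9.042e-05, 1.715e-04, 1.085e-04, 8.573e-05]  ψ = [3, 0, 3, 0]  (obs o_2=2)
t=3: δ = [9.526e-06, 4.763e-06, 4.763e-06, 2.512e-06]  ψ = [1, 1, 1, 0]  (obs o_3=3)
t=4: δ = [3.969e-07, 2.646e-07, 1.985e-07, 2.646e-07]  ψ = [0, 0, 2, 0]  (obs o_4=3)
backtrack: best end state = 0; path = [1, 0, 1, 0, 0]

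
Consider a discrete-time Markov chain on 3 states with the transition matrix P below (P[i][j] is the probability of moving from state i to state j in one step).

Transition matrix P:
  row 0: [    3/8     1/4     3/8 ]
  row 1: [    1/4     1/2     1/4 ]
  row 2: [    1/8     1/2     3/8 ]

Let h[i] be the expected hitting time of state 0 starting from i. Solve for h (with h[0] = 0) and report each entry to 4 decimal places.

h = [0.0000, 4.6667, 5.3333]

First-step conditioning: h[0] = 0; for i ≠ 0, h[i] = 1 + Σ_k P[i][k]·h[k].
  h[1] = 1 + 1/2·h[1] + 1/4·h[2]
  h[2] = 1 + 1/2·h[1] + 3/8·h[2]
Solving the 2×2 linear system over states ≠ 0 gives exactly h = [0, 14/3, 16/3] (h[0] = 0 is the target).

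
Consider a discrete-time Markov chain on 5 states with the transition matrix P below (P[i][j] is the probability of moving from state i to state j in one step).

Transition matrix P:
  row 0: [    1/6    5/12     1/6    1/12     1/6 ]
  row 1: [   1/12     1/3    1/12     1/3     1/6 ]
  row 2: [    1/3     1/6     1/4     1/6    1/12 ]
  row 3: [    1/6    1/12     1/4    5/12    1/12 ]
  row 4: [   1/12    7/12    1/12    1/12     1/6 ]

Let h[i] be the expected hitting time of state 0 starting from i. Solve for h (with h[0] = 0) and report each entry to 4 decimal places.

First-step conditioning: h[0] = 0; for i ≠ 0, h[i] = 1 + Σ_k P[i][k]·h[k].
  h[1] = 1 + 1/3·h[1] + 1/12·h[2] + 1/3·h[3] + 1/6·h[4]
  h[2] = 1 + 1/6·h[1] + 1/4·h[2] + 1/6·h[3] + 1/12·h[4]
  h[3] = 1 + 1/12·h[1] + 1/4·h[2] + 5/12·h[3] + 1/12·h[4]
  h[4] = 1 + 7/12·h[1] + 1/12·h[2] + 1/12·h[3] + 1/6·h[4]
Solving the 4×4 linear system over states ≠ 0 gives exactly h = [0, 2664/395, 1932/395, 456/79, 552/79] (h[0] = 0 is the target).

h = [0.0000, 6.7443, 4.8911, 5.7722, 6.9873]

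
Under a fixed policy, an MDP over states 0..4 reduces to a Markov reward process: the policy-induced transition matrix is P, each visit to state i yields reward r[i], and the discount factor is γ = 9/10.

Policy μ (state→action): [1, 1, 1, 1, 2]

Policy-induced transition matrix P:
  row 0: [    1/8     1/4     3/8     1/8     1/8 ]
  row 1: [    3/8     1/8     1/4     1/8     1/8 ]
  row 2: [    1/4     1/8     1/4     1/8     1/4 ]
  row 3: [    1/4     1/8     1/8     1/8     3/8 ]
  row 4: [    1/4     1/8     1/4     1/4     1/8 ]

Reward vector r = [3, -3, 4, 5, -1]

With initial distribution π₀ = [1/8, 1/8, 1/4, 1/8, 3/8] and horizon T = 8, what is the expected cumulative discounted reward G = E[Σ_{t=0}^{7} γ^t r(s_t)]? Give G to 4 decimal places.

t=0: π = [0.1250, 0.1250, 0.2500, 0.1250, 0.3750], E[r] = 1.2500, γ^t·E[r] = 1.250000, running G = 1.250000
t=1: π = [0.2500, 0.1406, 0.2500, 0.1719, 0.1875], E[r] = 2.0000, γ^t·E[r] = 1.800000, running G = 3.050000
t=2: π = [0.2363, 0.1563, 0.2598, 0.1484, 0.1992], E[r] = 1.8223, γ^t·E[r] = 1.476035, running G = 4.526035
t=3: π = [0.2400, 0.1545, 0.2610, 0.1499, 0.1946], E[r] = 1.8552, γ^t·E[r] = 1.352459, running G = 5.878494
t=4: π = [0.2393, 0.1550, 0.2613, 0.1493, 0.1951], E[r] = 1.8495, γ^t·E[r] = 1.213469, running G = 7.091963
t=5: π = [0.2395, 0.1549, 0.2612, 0.1494, 0.1950], E[r] = 1.8506, γ^t·E[r] = 1.092750, running G = 8.184713
t=6: π = [0.2394, 0.1549, 0.2613, 0.1494, 0.1950], E[r] = 1.8504, γ^t·E[r] = 0.983378, running G = 9.168091
t=7: π = [0.2394, 0.1549, 0.2613, 0.1494, 0.1950], E[r] = 1.8504, γ^t·E[r] = 0.885055, running G = 10.053146

G = 10.0531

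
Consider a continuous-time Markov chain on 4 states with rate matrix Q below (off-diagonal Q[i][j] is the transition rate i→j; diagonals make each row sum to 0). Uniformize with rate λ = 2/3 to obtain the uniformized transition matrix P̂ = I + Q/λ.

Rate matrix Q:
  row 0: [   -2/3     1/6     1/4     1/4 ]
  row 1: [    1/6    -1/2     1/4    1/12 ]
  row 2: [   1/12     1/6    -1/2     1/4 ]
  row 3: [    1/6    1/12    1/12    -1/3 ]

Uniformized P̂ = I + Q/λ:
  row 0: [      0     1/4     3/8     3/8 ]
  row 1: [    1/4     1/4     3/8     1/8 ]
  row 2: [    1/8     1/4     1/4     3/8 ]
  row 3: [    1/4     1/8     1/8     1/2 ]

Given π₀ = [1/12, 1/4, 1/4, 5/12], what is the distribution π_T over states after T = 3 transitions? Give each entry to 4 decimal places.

π = [0.1756, 0.2036, 0.2505, 0.3703]

t=0: π = [0.0833, 0.2500, 0.2500, 0.4167]
t=1: π = [0.1979, 0.1979, 0.2396, 0.3646]
t=2: π = [0.1706, 0.2044, 0.2539, 0.3711]
t=3: π = [0.1756, 0.2036, 0.2505, 0.3703]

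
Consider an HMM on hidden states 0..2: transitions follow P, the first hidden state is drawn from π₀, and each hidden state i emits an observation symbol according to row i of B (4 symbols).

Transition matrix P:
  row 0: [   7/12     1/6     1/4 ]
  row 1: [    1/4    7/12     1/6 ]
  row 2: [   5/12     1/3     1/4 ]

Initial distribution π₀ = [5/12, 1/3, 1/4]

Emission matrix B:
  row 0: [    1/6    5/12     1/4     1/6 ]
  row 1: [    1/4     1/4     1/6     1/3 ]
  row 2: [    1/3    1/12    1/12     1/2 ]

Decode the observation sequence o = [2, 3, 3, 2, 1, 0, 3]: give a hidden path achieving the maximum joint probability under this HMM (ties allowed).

path = [1, 1, 1, 1, 1, 1, 1]

t=0: δ = [1.042e-01, 5.556e-02, 2.083e-02]  (obs o_0=2)
t=1: δ = [1.013e-02, 1.080e-02, 1.302e-02]  ψ = [0, 1, 0]  (obs o_1=3)
t=2: δ = [9.846e-04, 2.100e-03, 1.628e-03]  ψ = [0, 1, 2]  (obs o_2=3)
t=3: δ = [1.695e-04, 2.042e-04, 3.391e-05]  ψ = [2, 1, 2]  (obs o_3=2)
t=4: δ = [4.121e-05, 2.978e-05, 3.532e-06]  ψ = [0, 1, 0]  (obs o_4=1)
t=5: δ = [4.006e-06, 4.343e-06, 3.434e-06]  ψ = [0, 1, 0]  (obs o_5=0)
t=6: δ = [3.895e-07, 8.445e-07, 5.008e-07]  ψ = [0, 1, 0]  (obs o_6=3)
backtrack: best end state = 1; path = [1, 1, 1, 1, 1, 1, 1]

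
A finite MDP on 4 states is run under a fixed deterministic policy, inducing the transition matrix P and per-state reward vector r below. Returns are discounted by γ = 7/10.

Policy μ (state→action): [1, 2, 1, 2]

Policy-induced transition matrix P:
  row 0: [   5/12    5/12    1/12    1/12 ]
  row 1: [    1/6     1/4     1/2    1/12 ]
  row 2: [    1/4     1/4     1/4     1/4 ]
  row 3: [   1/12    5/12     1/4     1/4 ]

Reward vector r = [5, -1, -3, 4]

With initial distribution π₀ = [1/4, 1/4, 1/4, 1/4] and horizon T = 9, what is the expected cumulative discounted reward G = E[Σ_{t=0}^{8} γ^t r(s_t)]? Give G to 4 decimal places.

t=0: π = [0.2500, 0.2500, 0.2500, 0.2500], E[r] = 1.2500, γ^t·E[r] = 1.250000, running G = 1.250000
t=1: π = [0.2292, 0.3333, 0.2708, 0.1667], E[r] = 0.6667, γ^t·E[r] = 0.466667, running G = 1.716667
t=2: π = [0.2326, 0.3160, 0.2951, 0.1563], E[r] = 0.5868, γ^t·E[r] = 0.287535, running G = 2.004201
t=3: π = [0.2364, 0.3148, 0.2902, 0.1586], E[r] = 0.6308, γ^t·E[r] = 0.216360, running G = 2.220561
t=4: π = [0.2367, 0.3158, 0.2893, 0.1581], E[r] = 0.6325, γ^t·E[r] = 0.151857, running G = 2.372419
t=5: π = [0.2368, 0.3158, 0.2895, 0.1579], E[r] = 0.6312, γ^t·E[r] = 0.106089, running G = 2.478508
t=6: π = [0.2368, 0.3158, 0.2895, 0.1579], E[r] = 0.6315, γ^t·E[r] = 0.074295, running G = 2.552803
t=7: π = [0.2368, 0.3158, 0.2895, 0.1579], E[r] = 0.6316, γ^t·E[r] = 0.052013, running G = 2.604816
t=8: π = [0.2368, 0.3158, 0.2895, 0.1579], E[r] = 0.6316, γ^t·E[r] = 0.036409, running G = 2.641225

G = 2.6412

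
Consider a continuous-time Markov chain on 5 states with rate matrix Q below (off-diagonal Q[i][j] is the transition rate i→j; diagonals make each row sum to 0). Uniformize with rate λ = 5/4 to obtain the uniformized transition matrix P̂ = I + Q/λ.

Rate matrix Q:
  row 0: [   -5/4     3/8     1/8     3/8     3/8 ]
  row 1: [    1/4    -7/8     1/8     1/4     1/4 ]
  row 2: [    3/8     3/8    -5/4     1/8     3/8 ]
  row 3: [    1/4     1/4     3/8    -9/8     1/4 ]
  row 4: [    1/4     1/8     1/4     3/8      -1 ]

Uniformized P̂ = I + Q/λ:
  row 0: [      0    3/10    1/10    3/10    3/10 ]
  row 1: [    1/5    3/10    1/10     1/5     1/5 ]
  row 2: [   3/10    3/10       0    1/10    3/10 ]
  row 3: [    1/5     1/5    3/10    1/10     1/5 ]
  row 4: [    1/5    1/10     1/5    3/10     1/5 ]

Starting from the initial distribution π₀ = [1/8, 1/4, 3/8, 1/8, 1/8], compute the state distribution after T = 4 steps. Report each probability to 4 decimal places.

π = [0.1789, 0.2334, 0.1486, 0.2058, 0.2333]

t=0: π = [0.1250, 0.2500, 0.3750, 0.1250, 0.1250]
t=1: π = [0.2125, 0.2625, 0.1000, 0.1750, 0.2500]
t=2: π = [0.1675, 0.2325, 0.1500, 0.2188, 0.2313]
t=3: π = [0.1815, 0.2319, 0.1519, 0.2030, 0.2318]
t=4: π = [0.1789, 0.2334, 0.1486, 0.2058, 0.2333]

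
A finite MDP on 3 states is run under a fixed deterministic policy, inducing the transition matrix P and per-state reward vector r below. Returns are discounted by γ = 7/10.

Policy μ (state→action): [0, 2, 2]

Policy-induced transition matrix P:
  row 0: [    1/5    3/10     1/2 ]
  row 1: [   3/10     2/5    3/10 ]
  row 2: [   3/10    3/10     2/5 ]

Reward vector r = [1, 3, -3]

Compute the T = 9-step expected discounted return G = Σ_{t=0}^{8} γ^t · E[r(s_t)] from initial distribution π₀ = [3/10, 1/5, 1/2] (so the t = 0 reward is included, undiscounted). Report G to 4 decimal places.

G = -0.4675

t=0: π = [0.3000, 0.2000, 0.5000], E[r] = -0.6000, γ^t·E[r] = -0.600000, running G = -0.600000
t=1: π = [0.2700, 0.3200, 0.4100], E[r] = 0.0000, γ^t·E[r] = 0.000000, running G = -0.600000
t=2: π = [0.2730, 0.3320, 0.3950], E[r] = 0.0840, γ^t·E[r] = 0.041160, running G = -0.558840
t=3: π = [0.2727, 0.3332, 0.3941], E[r] = 0.0900, γ^t·E[r] = 0.030870, running G = -0.527970
t=4: π = [0.2727, 0.3333, 0.3940], E[r] = 0.0908, γ^t·E[r] = 0.021811, running G = -0.506159
t=5: π = [0.2727, 0.3333, 0.3939], E[r] = 0.0909, γ^t·E[r] = 0.015278, running G = -0.490882
t=6: π = [0.2727, 0.3333, 0.3939], E[r] = 0.0909, γ^t·E[r] = 0.010695, running G = -0.480186
t=7: π = [0.2727, 0.3333, 0.3939], E[r] = 0.0909, γ^t·E[r] = 0.007487, running G = -0.472700
t=8: π = [0.2727, 0.3333, 0.3939], E[r] = 0.0909, γ^t·E[r] = 0.005241, running G = -0.467459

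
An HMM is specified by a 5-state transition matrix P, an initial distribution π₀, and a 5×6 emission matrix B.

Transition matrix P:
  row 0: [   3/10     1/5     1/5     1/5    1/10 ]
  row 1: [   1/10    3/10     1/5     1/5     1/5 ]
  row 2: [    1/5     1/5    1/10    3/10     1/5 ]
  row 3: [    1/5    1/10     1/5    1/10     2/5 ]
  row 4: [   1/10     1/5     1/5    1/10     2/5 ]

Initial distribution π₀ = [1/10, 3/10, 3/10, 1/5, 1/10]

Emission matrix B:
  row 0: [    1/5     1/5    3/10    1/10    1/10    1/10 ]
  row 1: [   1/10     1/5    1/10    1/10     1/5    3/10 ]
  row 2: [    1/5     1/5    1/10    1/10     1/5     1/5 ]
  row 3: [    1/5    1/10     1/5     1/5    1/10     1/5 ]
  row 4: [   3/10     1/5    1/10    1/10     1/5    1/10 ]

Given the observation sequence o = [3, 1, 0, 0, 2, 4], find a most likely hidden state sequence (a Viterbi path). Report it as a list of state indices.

t=0: δ = [1.000e-02, 3.000e-02, 3.000e-02, 4.000e-02, 1.000e-02]  (obs o_0=3)
t=1: δ = [1.600e-03, 1.800e-03, 1.600e-03, 9.000e-04, 3.200e-03]  ψ = [3, 1, 3, 2, 3]  (obs o_1=1)
t=2: δ = [9.600e-05, 6.400e-05, 1.280e-04, 9.600e-05, 3.840e-04]  ψ = [0, 4, 4, 2, 4]  (obs o_2=0)
t=3: δ = [7.680e-06, 7.680e-06, 1.536e-05, 7.680e-06, 4.608e-05]  ψ = [4, 4, 4, 2, 4]  (obs o_3=0)
t=4: δ = [1.382e-06, 9.216e-07, 9.216e-07, 9.216e-07, 1.843e-06]  ψ = [4, 4, 4, 2, 4]  (obs o_4=2)
t=5: δ = [4.147e-08, 7.373e-08, 7.373e-08, 2.765e-08, 1.475e-07]  ψ = [0, 4, 4, 0, 4]  (obs o_5=4)
backtrack: best end state = 4; path = [3, 4, 4, 4, 4, 4]

path = [3, 4, 4, 4, 4, 4]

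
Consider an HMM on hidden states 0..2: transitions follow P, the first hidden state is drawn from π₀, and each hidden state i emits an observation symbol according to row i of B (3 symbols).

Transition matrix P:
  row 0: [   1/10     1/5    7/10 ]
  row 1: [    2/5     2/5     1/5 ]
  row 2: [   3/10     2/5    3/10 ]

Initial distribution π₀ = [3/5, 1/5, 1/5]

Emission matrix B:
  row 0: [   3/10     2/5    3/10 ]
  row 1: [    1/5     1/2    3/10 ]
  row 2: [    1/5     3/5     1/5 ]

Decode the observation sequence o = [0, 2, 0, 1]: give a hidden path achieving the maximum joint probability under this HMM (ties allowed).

t=0: δ = [1.800e-01, 4.000e-02, 4.000e-02]  (obs o_0=0)
t=1: δ = [5.400e-03, 1.080e-02, 2.520e-02]  ψ = [0, 0, 0]  (obs o_1=2)
t=2: δ = [2.268e-03, 2.016e-03, 1.512e-03]  ψ = [2, 2, 2]  (obs o_2=0)
t=3: δ = [3.226e-04, 4.032e-04, 9.526e-04]  ψ = [1, 1, 0]  (obs o_3=1)
backtrack: best end state = 2; path = [0, 2, 0, 2]

path = [0, 2, 0, 2]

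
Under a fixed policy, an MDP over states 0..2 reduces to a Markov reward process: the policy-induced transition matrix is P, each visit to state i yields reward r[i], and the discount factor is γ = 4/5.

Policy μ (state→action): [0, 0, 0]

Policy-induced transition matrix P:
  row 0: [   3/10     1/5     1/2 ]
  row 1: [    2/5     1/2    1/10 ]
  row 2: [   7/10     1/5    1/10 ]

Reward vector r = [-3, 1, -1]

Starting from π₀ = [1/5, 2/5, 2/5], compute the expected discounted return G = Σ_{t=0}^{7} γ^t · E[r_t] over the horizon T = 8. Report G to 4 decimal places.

t=0: π = [0.2000, 0.4000, 0.4000], E[r] = -0.6000, γ^t·E[r] = -0.600000, running G = -0.600000
t=1: π = [0.5000, 0.3200, 0.1800], E[r] = -1.3600, γ^t·E[r] = -1.088000, running G = -1.688000
t=2: π = [0.4040, 0.2960, 0.3000], E[r] = -1.2160, γ^t·E[r] = -0.778240, running G = -2.466240
t=3: π = [0.4496, 0.2888, 0.2616], E[r] = -1.3216, γ^t·E[r] = -0.676659, running G = -3.142899
t=4: π = [0.4335, 0.2866, 0.2798], E[r] = -1.2938, γ^t·E[r] = -0.529924, running G = -3.672823
t=5: π = [0.4406, 0.2860, 0.2734], E[r] = -1.3092, γ^t·E[r] = -0.429004, running G = -4.101827
t=6: π = [0.4380, 0.2858, 0.2762], E[r] = -1.3043, γ^t·E[r] = -0.341922, running G = -4.443749
t=7: π = [0.4391, 0.2857, 0.2752], E[r] = -1.3067, γ^t·E[r] = -0.274029, running G = -4.717779

G = -4.7178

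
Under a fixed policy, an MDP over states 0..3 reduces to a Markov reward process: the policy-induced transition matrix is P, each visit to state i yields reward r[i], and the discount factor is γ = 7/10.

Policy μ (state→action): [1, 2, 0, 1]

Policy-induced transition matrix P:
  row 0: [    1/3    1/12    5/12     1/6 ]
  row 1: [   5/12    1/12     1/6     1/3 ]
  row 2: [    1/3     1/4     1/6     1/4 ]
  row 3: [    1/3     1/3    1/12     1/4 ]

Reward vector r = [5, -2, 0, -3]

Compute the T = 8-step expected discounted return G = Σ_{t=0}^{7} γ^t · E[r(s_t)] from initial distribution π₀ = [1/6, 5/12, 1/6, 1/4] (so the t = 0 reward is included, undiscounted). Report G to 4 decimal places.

G = 0.6948

t=0: π = [0.1667, 0.4167, 0.1667, 0.2500], E[r] = -0.7500, γ^t·E[r] = -0.750000, running G = -0.750000
t=1: π = [0.3681, 0.1736, 0.1875, 0.2708], E[r] = 0.6806, γ^t·E[r] = 0.476389, running G = -0.273611
t=2: π = [0.3478, 0.1823, 0.2361, 0.2338], E[r] = 0.6730, γ^t·E[r] = 0.329786, running G = 0.056175
t=3: π = [0.3485, 0.1811, 0.2341, 0.2362], E[r] = 0.6717, γ^t·E[r] = 0.230404, running G = 0.286578
t=4: π = [0.3484, 0.1814, 0.2341, 0.2361], E[r] = 0.6712, γ^t·E[r] = 0.161148, running G = 0.447727
t=5: π = [0.3485, 0.1814, 0.2341, 0.2361], E[r] = 0.6713, γ^t·E[r] = 0.112822, running G = 0.560548
t=6: π = [0.3484, 0.1814, 0.2341, 0.2361], E[r] = 0.6713, γ^t·E[r] = 0.078974, running G = 0.639522
t=7: π = [0.3484, 0.1814, 0.2341, 0.2361], E[r] = 0.6713, γ^t·E[r] = 0.055282, running G = 0.694804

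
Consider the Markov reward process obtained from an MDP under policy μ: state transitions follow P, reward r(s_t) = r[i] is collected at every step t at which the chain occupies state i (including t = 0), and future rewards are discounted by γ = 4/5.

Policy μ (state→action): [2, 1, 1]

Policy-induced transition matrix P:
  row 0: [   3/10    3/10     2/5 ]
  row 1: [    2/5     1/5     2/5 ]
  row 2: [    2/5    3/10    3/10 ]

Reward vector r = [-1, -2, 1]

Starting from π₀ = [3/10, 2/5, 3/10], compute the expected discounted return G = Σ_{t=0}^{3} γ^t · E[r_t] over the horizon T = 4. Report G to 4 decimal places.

G = -1.8459

t=0: π = [0.3000, 0.4000, 0.3000], E[r] = -0.8000, γ^t·E[r] = -0.800000, running G = -0.800000
t=1: π = [0.3700, 0.2600, 0.3700], E[r] = -0.5200, γ^t·E[r] = -0.416000, running G = -1.216000
t=2: π = [0.3630, 0.2740, 0.3630], E[r] = -0.5480, γ^t·E[r] = -0.350720, running G = -1.566720
t=3: π = [0.3637, 0.2726, 0.3637], E[r] = -0.5452, γ^t·E[r] = -0.279142, running G = -1.845862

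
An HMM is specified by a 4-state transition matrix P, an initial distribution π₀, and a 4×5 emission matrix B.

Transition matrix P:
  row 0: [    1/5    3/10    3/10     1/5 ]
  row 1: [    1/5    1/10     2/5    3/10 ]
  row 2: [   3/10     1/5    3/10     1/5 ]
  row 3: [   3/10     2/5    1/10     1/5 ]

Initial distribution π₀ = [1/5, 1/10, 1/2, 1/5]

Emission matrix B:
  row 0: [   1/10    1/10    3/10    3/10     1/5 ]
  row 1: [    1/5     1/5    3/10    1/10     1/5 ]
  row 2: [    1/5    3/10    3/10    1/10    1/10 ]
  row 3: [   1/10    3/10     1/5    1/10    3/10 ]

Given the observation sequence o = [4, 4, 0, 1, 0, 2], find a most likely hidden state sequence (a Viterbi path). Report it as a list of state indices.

path = [3, 3, 1, 3, 1, 2]

t=0: δ = [4.000e-02, 2.000e-02, 5.000e-02, 6.000e-02]  (obs o_0=4)
t=1: δ = [3.600e-03, 4.800e-03, 1.500e-03, 3.600e-03]  ψ = [3, 3, 2, 3]  (obs o_1=4)
t=2: δ = [1.080e-04, 2.880e-04, 3.840e-04, 1.440e-04]  ψ = [3, 3, 1, 1]  (obs o_2=0)
t=3: δ = [1.152e-05, 1.536e-05, 3.456e-05, 2.592e-05]  ψ = [2, 2, 1, 1]  (obs o_3=1)
t=4: δ = [1.037e-06, 2.074e-06, 2.074e-06, 6.912e-07]  ψ = [2, 3, 2, 2]  (obs o_4=0)
t=5: δ = [1.866e-07, 1.244e-07, 2.488e-07, 1.244e-07]  ψ = [2, 2, 1, 1]  (obs o_5=2)
backtrack: best end state = 2; path = [3, 3, 1, 3, 1, 2]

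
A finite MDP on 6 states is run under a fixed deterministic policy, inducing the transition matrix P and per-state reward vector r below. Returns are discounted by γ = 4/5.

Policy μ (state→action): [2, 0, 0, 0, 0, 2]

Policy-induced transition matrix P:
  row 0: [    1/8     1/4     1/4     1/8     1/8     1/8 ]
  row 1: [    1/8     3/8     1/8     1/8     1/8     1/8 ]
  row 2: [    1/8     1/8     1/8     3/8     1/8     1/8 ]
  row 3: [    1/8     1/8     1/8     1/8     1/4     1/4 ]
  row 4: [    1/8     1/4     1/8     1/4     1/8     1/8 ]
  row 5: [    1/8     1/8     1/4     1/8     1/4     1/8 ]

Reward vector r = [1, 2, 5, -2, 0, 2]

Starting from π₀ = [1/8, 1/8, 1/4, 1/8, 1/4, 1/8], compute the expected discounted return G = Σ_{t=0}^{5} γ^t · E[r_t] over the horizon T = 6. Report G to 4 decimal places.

t=0: π = [0.1250, 0.1250, 0.2500, 0.1250, 0.2500, 0.1250], E[r] = 1.6250, γ^t·E[r] = 1.625000, running G = 1.625000
t=1: π = [0.1250, 0.2031, 0.1563, 0.2188, 0.1563, 0.1406], E[r] = 1.1563, γ^t·E[r] = 0.925000, running G = 2.550000
t=2: π = [0.1250, 0.2109, 0.1582, 0.1836, 0.1699, 0.1523], E[r] = 1.2754, γ^t·E[r] = 0.816250, running G = 3.366250
t=3: π = [0.1250, 0.2146, 0.1597, 0.1858, 0.1670, 0.1479], E[r] = 1.2769, γ^t·E[r] = 0.653750, running G = 4.020000
t=4: π = [0.1250, 0.2151, 0.1591, 0.1858, 0.1667, 0.1482], E[r] = 1.2758, γ^t·E[r] = 0.522550, running G = 4.542550
t=5: π = [0.1250, 0.2153, 0.1592, 0.1856, 0.1668, 0.1482], E[r] = 1.2765, γ^t·E[r] = 0.418276, running G = 4.960826

G = 4.9608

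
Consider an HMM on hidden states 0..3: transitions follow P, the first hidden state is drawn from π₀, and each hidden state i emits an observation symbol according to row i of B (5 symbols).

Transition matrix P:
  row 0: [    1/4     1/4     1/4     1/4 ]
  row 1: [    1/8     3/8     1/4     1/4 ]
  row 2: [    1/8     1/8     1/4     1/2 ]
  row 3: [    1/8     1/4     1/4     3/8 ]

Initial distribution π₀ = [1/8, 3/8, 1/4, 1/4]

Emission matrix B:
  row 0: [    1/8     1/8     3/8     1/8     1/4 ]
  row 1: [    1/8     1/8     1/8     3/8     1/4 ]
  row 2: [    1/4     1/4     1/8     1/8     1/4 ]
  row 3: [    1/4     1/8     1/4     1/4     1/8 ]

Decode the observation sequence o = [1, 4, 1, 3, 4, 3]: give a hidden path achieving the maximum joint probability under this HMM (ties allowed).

path = [1, 1, 1, 1, 1, 1]

t=0: δ = [1.562e-02, 4.688e-02, 6.250e-02, 3.125e-02]  (obs o_0=1)
t=1: δ = [1.953e-03, 4.395e-03, 3.906e-03, 3.906e-03]  ψ = [2, 1, 2, 2]  (obs o_1=4)
t=2: δ = [6.866e-05, 2.060e-04, 2.747e-04, 2.441e-04]  ψ = [1, 1, 1, 2]  (obs o_2=1)
t=3: δ = [4.292e-06, 2.897e-05, 8.583e-06, 3.433e-05]  ψ = [2, 1, 2, 2]  (obs o_3=3)
t=4: δ = [1.073e-06, 2.716e-06, 2.146e-06, 1.609e-06]  ψ = [3, 1, 3, 3]  (obs o_4=4)
t=5: δ = [4.243e-08, 3.819e-07, 8.487e-08, 2.682e-07]  ψ = [1, 1, 1, 2]  (obs o_5=3)
backtrack: best end state = 1; path = [1, 1, 1, 1, 1, 1]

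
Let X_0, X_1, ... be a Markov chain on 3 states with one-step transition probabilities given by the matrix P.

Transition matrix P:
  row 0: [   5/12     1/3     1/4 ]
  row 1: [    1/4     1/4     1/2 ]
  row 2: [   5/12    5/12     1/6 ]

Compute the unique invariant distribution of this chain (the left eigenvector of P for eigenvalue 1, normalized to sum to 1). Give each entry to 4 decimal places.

π = [0.3614, 0.3313, 0.3072]

Balance equations π_j = Σ_i π_i·P[i][j]:
  π_0 = 5/12·π_0 + 1/4·π_1 + 5/12·π_2
  π_1 = 1/3·π_0 + 1/4·π_1 + 5/12·π_2
  normalize: π_0 + π_1 + π_2 = 1
Solving the linear system gives exactly π = [30/83, 55/166, 51/166].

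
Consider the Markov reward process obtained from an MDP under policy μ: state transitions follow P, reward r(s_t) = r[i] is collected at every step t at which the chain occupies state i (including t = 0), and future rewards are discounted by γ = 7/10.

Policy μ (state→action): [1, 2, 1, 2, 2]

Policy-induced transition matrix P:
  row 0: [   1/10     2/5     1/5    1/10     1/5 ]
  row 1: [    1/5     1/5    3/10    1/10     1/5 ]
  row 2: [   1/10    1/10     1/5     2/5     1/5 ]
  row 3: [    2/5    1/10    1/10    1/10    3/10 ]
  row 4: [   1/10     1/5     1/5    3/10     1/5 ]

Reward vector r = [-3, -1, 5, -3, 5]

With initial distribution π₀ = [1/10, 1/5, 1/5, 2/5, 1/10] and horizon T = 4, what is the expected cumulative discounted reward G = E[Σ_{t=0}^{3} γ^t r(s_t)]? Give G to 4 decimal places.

t=0: π = [0.1000, 0.2000, 0.2000, 0.4000, 0.1000], E[r] = -0.2000, γ^t·E[r] = -0.200000, running G = -0.200000
t=1: π = [0.2400, 0.1600, 0.1800, 0.1800, 0.2400], E[r] = 0.6800, γ^t·E[r] = 0.476000, running G = 0.276000
t=2: π = [0.1700, 0.2120, 0.1980, 0.2020, 0.2180], E[r] = 0.7520, γ^t·E[r] = 0.368480, running G = 0.644480
t=3: π = [0.1818, 0.1940, 0.2010, 0.2030, 0.2202], E[r] = 0.7576, γ^t·E[r] = 0.259857, running G = 0.904337

G = 0.9043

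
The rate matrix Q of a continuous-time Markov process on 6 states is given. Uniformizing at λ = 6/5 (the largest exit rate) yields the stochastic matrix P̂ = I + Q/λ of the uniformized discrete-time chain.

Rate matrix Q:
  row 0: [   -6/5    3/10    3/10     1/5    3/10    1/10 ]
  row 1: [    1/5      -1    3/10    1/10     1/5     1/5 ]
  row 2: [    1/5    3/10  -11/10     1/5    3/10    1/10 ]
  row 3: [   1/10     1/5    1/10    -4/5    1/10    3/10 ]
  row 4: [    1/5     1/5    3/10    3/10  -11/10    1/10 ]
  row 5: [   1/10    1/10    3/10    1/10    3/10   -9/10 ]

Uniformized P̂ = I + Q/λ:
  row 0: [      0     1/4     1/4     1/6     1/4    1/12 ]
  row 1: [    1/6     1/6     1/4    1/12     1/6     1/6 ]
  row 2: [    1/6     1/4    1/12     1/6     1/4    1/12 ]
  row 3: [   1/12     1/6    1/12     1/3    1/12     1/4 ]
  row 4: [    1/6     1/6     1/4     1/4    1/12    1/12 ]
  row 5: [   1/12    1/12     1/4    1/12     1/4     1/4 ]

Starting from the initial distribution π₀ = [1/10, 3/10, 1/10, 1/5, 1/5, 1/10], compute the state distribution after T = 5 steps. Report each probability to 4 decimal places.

t=0: π = [0.1000, 0.3000, 0.1000, 0.2000, 0.2000, 0.1000]
t=1: π = [0.1250, 0.1750, 0.2000, 0.1833, 0.1583, 0.1583]
t=2: π = [0.1174, 0.1806, 0.1861, 0.1826, 0.1785, 0.1549]
t=3: π = [0.1190, 0.1791, 0.1885, 0.1840, 0.1748, 0.1546]
t=4: π = [0.1186, 0.1794, 0.1879, 0.1841, 0.1753, 0.1547]
t=5: π = [0.1187, 0.1793, 0.1880, 0.1841, 0.1752, 0.1547]

π = [0.1187, 0.1793, 0.1880, 0.1841, 0.1752, 0.1547]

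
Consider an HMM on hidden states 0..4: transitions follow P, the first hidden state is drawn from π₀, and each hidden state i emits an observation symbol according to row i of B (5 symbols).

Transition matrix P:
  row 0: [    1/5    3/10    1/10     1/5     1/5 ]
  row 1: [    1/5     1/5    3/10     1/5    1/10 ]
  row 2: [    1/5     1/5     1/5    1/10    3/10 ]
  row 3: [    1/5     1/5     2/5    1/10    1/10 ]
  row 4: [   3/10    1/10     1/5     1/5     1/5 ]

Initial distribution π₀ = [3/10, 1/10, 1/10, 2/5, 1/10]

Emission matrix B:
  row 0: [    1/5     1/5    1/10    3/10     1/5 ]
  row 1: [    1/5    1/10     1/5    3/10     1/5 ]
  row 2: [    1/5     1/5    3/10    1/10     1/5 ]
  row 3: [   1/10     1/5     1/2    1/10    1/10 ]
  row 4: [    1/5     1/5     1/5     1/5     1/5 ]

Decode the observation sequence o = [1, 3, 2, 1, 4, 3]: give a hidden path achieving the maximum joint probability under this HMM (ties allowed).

t=0: δ = [6.000e-02, 1.000e-02, 2.000e-02, 8.000e-02, 2.000e-02]  (obs o_0=1)
t=1: δ = [4.800e-03, 5.400e-03, 3.200e-03, 1.200e-03, 2.400e-03]  ψ = [3, 0, 3, 0, 0]  (obs o_1=3)
t=2: δ = [1.080e-04, 2.880e-04, 4.860e-04, 5.400e-04, 1.920e-04]  ψ = [1, 0, 1, 1, 0]  (obs o_2=2)
t=3: δ = [2.160e-05, 1.080e-05, 4.320e-05, 1.152e-05, 2.916e-05]  ψ = [3, 3, 3, 1, 2]  (obs o_3=1)
t=4: δ = [1.750e-06, 1.728e-06, 1.728e-06, 5.832e-07, 2.592e-06]  ψ = [4, 2, 2, 4, 2]  (obs o_4=4)
t=5: δ = [2.333e-07, 1.575e-07, 5.184e-08, 5.184e-08, 1.037e-07]  ψ = [4, 0, 1, 4, 2]  (obs o_5=3)
backtrack: best end state = 0; path = [0, 1, 3, 2, 4, 0]

path = [0, 1, 3, 2, 4, 0]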